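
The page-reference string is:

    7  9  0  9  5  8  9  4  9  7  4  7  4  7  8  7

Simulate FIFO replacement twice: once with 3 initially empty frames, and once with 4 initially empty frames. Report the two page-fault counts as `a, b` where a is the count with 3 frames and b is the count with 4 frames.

9, 8

3 frames: F F F . F F F F . F . . . . F . → 9 faults.
4 frames: F F F . F F . F F F . . . . . . → 8 faults.
8 < 9: adding a frame reduced faults, as is typical.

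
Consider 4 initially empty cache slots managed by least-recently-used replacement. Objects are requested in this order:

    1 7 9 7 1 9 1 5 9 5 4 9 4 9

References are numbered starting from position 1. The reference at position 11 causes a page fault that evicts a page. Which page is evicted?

7

pos 1: 1: fault, frames [1]
pos 2: 7: fault, frames [1, 7]
pos 3: 9: fault, frames [1, 7, 9]
pos 4: 7: hit
pos 5: 1: hit
pos 6: 9: hit
pos 7: 1: hit
pos 8: 5: fault, frames [7, 9, 1, 5]
pos 9: 9: hit
pos 10: 5: hit
pos 11: 4: fault, evict 7, frames [1, 9, 5, 4]
At position 11, page 7 is evicted.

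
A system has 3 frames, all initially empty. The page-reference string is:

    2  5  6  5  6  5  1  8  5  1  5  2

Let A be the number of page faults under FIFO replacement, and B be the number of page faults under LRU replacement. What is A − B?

Under FIFO: F F F . . . F F F . . F → 7 faults.
Under LRU: F F F . . . F F . . . F → 6 faults.
A − B = 7 − 6 = 1.

1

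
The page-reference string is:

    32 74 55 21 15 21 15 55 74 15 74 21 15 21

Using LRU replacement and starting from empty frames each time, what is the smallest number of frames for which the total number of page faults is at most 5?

f=1: 14 faults
f=2: 10 faults
f=3: 7 faults
f=4: 5 faults
f=5: 5 faults
Smallest f with faults ≤ 5 is 4.

4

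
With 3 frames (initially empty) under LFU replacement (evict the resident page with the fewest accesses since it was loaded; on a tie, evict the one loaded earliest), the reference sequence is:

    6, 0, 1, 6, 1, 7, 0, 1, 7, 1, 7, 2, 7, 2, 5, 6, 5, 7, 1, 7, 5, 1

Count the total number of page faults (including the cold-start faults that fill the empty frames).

10

6 → miss, frames (6)
0 → miss, frames (6 0)
1 → miss, frames (6 0 1)
6 → hit
1 → hit
7 → miss, evict 0, frames (6 1 7)
0 → miss, evict 7, frames (6 1 0)
1 → hit
7 → miss, evict 0, frames (6 1 7)
1 → hit
7 → hit
2 → miss, evict 6, frames (1 7 2)
7 → hit
2 → hit
5 → miss, evict 2, frames (1 7 5)
6 → miss, evict 5, frames (1 7 6)
5 → miss, evict 6, frames (1 7 5)
7 → hit
1 → hit
7 → hit
5 → hit
1 → hit
Page faults: 10.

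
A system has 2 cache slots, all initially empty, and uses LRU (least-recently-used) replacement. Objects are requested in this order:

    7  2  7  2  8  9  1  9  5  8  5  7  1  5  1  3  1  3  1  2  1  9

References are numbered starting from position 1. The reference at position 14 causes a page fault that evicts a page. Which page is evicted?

7

pos 1: 7 -> miss, frames (7)
pos 2: 2 -> miss, frames (7 2)
pos 3: 7 -> hit
pos 4: 2 -> hit
pos 5: 8 -> miss, evict 7, frames (2 8)
pos 6: 9 -> miss, evict 2, frames (8 9)
pos 7: 1 -> miss, evict 8, frames (9 1)
pos 8: 9 -> hit
pos 9: 5 -> miss, evict 1, frames (9 5)
pos 10: 8 -> miss, evict 9, frames (5 8)
pos 11: 5 -> hit
pos 12: 7 -> miss, evict 8, frames (5 7)
pos 13: 1 -> miss, evict 5, frames (7 1)
pos 14: 5 -> miss, evict 7, frames (1 5)
At position 14, page 7 is evicted.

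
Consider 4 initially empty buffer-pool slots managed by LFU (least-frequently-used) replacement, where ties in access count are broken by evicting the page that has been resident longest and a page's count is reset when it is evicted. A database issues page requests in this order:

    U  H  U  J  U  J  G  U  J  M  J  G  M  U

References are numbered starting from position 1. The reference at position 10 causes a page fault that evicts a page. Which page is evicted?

pos 1: U: fault, frames [U]
pos 2: H: fault, frames [U, H]
pos 3: U: hit
pos 4: J: fault, frames [U, H, J]
pos 5: U: hit
pos 6: J: hit
pos 7: G: fault, frames [U, H, J, G]
pos 8: U: hit
pos 9: J: hit
pos 10: M: fault, evict H, frames [U, J, G, M]
At position 10, page H is evicted.

H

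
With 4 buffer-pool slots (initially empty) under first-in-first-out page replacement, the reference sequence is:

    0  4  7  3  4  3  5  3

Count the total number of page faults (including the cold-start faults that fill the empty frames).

0 -> miss, frames [0]
4 -> miss, frames [0, 4]
7 -> miss, frames [0, 4, 7]
3 -> miss, frames [0, 4, 7, 3]
4 -> hit
3 -> hit
5 -> miss, evict 0, frames [4, 7, 3, 5]
3 -> hit
Page faults: 5.

5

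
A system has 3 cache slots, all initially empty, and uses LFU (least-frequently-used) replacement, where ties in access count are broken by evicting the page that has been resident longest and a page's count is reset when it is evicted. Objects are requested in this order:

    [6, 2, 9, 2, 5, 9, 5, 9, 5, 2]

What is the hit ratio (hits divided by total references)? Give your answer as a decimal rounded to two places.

0.60

6 -> fault, frames [6]
2 -> fault, frames [6, 2]
9 -> fault, frames [6, 2, 9]
2 -> hit
5 -> fault, evict 6, frames [2, 9, 5]
9 -> hit
5 -> hit
9 -> hit
5 -> hit
2 -> hit
Hits: 6 of 10 references → 6/10 = 0.6000.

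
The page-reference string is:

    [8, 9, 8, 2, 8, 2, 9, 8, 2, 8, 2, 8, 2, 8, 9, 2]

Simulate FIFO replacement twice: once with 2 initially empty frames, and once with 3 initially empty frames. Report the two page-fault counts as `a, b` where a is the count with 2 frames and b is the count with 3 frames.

9, 3

2 frames: F F . F F . F . F F . . . . F F → 9 faults.
3 frames: F F . F . . . . . . . . . . . . → 3 faults.
3 < 9: adding a frame reduced faults, as is typical.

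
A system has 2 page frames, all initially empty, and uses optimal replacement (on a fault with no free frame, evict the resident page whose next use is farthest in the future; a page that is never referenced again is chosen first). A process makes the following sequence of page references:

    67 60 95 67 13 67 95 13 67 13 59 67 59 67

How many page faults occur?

67 → fault, frames {67}
60 → fault, frames {67,60}
95 → fault, evict 60, frames {67,95}
67 → hit
13 → fault, evict 95, frames {67,13}
67 → hit
95 → fault, evict 67, frames {13,95}
13 → hit
67 → fault, evict 95, frames {13,67}
13 → hit
59 → fault, evict 13, frames {67,59}
67 → hit
59 → hit
67 → hit
Page faults: 7.

7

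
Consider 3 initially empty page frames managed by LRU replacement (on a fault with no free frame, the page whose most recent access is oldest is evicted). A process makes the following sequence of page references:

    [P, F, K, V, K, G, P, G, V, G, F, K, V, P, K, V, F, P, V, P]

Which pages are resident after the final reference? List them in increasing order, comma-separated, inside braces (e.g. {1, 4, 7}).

{F, P, V}

P → fault, frames [P]
F → fault, frames [P, F]
K → fault, frames [P, F, K]
V → fault, evict P, frames [F, K, V]
K → hit
G → fault, evict F, frames [V, K, G]
P → fault, evict V, frames [K, G, P]
G → hit
V → fault, evict K, frames [P, G, V]
G → hit
F → fault, evict P, frames [V, G, F]
K → fault, evict V, frames [G, F, K]
V → fault, evict G, frames [F, K, V]
P → fault, evict F, frames [K, V, P]
K → hit
V → hit
F → fault, evict P, frames [K, V, F]
P → fault, evict K, frames [V, F, P]
V → hit
P → hit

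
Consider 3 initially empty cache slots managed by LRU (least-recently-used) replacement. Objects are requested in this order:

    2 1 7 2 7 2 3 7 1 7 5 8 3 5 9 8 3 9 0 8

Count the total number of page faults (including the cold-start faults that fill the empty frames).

2 -> fault, frames [2]
1 -> fault, frames [2, 1]
7 -> fault, frames [2, 1, 7]
2 -> hit
7 -> hit
2 -> hit
3 -> fault, evict 1, frames [7, 2, 3]
7 -> hit
1 -> fault, evict 2, frames [3, 7, 1]
7 -> hit
5 -> fault, evict 3, frames [1, 7, 5]
8 -> fault, evict 1, frames [7, 5, 8]
3 -> fault, evict 7, frames [5, 8, 3]
5 -> hit
9 -> fault, evict 8, frames [3, 5, 9]
8 -> fault, evict 3, frames [5, 9, 8]
3 -> fault, evict 5, frames [9, 8, 3]
9 -> hit
0 -> fault, evict 8, frames [3, 9, 0]
8 -> fault, evict 3, frames [9, 0, 8]
Page faults: 13.

13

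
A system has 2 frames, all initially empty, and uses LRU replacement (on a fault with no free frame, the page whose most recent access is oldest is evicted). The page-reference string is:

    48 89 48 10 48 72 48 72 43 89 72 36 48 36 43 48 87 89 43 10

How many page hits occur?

48: miss, frames [48]
89: miss, frames [48, 89]
48: hit
10: miss, evict 89, frames [48, 10]
48: hit
72: miss, evict 10, frames [48, 72]
48: hit
72: hit
43: miss, evict 48, frames [72, 43]
89: miss, evict 72, frames [43, 89]
72: miss, evict 43, frames [89, 72]
36: miss, evict 89, frames [72, 36]
48: miss, evict 72, frames [36, 48]
36: hit
43: miss, evict 48, frames [36, 43]
48: miss, evict 36, frames [43, 48]
87: miss, evict 43, frames [48, 87]
89: miss, evict 48, frames [87, 89]
43: miss, evict 87, frames [89, 43]
10: miss, evict 89, frames [43, 10]
Hits: 5.

5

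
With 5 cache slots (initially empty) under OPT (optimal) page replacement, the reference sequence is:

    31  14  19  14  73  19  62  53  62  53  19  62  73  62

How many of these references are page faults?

6

31: fault, frames {31}
14: fault, frames {31,14}
19: fault, frames {31,14,19}
14: hit
73: fault, frames {31,14,19,73}
19: hit
62: fault, frames {31,14,19,73,62}
53: fault, evict 14, frames {31,19,73,62,53}
62: hit
53: hit
19: hit
62: hit
73: hit
62: hit
Page faults: 6.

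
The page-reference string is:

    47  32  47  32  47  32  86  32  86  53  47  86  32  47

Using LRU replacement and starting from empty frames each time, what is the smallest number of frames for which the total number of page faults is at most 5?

4

f=1: 14 faults
f=2: 8 faults
f=3: 6 faults
f=4: 4 faults
Smallest f with faults ≤ 5 is 4.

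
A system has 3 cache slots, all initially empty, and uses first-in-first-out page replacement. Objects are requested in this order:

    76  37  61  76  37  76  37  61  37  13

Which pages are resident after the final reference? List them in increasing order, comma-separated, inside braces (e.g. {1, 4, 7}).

76 → fault, frames (76)
37 → fault, frames (76 37)
61 → fault, frames (76 37 61)
76 → hit
37 → hit
76 → hit
37 → hit
61 → hit
37 → hit
13 → fault, evict 76, frames (37 61 13)

{13, 37, 61}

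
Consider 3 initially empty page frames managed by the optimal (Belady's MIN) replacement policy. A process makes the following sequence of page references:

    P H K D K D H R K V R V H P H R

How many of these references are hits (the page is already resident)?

P: fault, frames (P)
H: fault, frames (P H)
K: fault, frames (P H K)
D: fault, evict P, frames (H K D)
K: hit
D: hit
H: hit
R: fault, evict D, frames (H K R)
K: hit
V: fault, evict K, frames (H R V)
R: hit
V: hit
H: hit
P: fault, evict V, frames (H R P)
H: hit
R: hit
Hits: 9.

9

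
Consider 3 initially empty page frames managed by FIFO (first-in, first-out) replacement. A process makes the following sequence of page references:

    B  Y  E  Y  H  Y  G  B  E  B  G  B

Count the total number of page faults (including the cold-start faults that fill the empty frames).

7

B: miss, frames {B}
Y: miss, frames {B,Y}
E: miss, frames {B,Y,E}
Y: hit
H: miss, evict B, frames {Y,E,H}
Y: hit
G: miss, evict Y, frames {E,H,G}
B: miss, evict E, frames {H,G,B}
E: miss, evict H, frames {G,B,E}
B: hit
G: hit
B: hit
Page faults: 7.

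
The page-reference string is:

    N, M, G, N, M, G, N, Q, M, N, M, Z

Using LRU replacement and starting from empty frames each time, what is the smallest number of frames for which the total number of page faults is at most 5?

4

f=1: 12 faults
f=2: 11 faults
f=3: 6 faults
f=4: 5 faults
f=5: 5 faults
Smallest f with faults ≤ 5 is 4.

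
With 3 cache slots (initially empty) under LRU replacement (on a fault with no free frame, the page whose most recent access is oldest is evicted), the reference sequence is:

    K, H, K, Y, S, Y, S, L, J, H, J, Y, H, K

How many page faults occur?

K -> miss, frames {K}
H -> miss, frames {K,H}
K -> hit
Y -> miss, frames {H,K,Y}
S -> miss, evict H, frames {K,Y,S}
Y -> hit
S -> hit
L -> miss, evict K, frames {Y,S,L}
J -> miss, evict Y, frames {S,L,J}
H -> miss, evict S, frames {L,J,H}
J -> hit
Y -> miss, evict L, frames {H,J,Y}
H -> hit
K -> miss, evict J, frames {Y,H,K}
Page faults: 9.

9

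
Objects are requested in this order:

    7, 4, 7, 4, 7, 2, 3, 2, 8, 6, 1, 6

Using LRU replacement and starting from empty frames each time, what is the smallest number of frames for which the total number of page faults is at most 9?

f=1: 12 faults
f=2: 7 faults
f=3: 7 faults
f=4: 7 faults
f=5: 7 faults
f=6: 7 faults
f=7: 7 faults
Smallest f with faults ≤ 9 is 2.

2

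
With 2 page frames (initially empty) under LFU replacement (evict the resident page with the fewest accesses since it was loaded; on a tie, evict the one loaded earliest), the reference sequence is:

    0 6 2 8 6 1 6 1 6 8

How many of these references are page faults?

0 -> miss, frames {0}
6 -> miss, frames {0,6}
2 -> miss, evict 0, frames {6,2}
8 -> miss, evict 6, frames {2,8}
6 -> miss, evict 2, frames {8,6}
1 -> miss, evict 8, frames {6,1}
6 -> hit
1 -> hit
6 -> hit
8 -> miss, evict 1, frames {6,8}
Page faults: 7.

7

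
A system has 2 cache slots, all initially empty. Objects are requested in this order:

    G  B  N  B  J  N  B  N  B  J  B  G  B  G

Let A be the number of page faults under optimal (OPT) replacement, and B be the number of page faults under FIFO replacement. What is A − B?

-2

Under OPT: F F F . F . F . . F . F . . → 7 faults.
Under FIFO: F F F . F . F F . F F F . . → 9 faults.
A − B = 7 − 9 = -2.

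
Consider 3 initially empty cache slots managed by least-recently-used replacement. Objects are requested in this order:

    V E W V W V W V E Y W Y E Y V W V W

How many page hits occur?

11

V: miss, frames (V)
E: miss, frames (V E)
W: miss, frames (V E W)
V: hit
W: hit
V: hit
W: hit
V: hit
E: hit
Y: miss, evict W, frames (V E Y)
W: miss, evict V, frames (E Y W)
Y: hit
E: hit
Y: hit
V: miss, evict W, frames (E Y V)
W: miss, evict E, frames (Y V W)
V: hit
W: hit
Hits: 11.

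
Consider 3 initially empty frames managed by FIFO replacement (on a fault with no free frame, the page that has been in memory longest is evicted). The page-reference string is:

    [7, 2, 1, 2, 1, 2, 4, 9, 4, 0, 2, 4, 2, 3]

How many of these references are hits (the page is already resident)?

7 → miss, frames {7}
2 → miss, frames {7,2}
1 → miss, frames {7,2,1}
2 → hit
1 → hit
2 → hit
4 → miss, evict 7, frames {2,1,4}
9 → miss, evict 2, frames {1,4,9}
4 → hit
0 → miss, evict 1, frames {4,9,0}
2 → miss, evict 4, frames {9,0,2}
4 → miss, evict 9, frames {0,2,4}
2 → hit
3 → miss, evict 0, frames {2,4,3}
Hits: 5.

5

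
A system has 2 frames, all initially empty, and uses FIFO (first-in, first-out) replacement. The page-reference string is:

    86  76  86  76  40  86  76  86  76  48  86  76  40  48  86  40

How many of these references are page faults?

12

86 -> miss, frames {86}
76 -> miss, frames {86,76}
86 -> hit
76 -> hit
40 -> miss, evict 86, frames {76,40}
86 -> miss, evict 76, frames {40,86}
76 -> miss, evict 40, frames {86,76}
86 -> hit
76 -> hit
48 -> miss, evict 86, frames {76,48}
86 -> miss, evict 76, frames {48,86}
76 -> miss, evict 48, frames {86,76}
40 -> miss, evict 86, frames {76,40}
48 -> miss, evict 76, frames {40,48}
86 -> miss, evict 40, frames {48,86}
40 -> miss, evict 48, frames {86,40}
Page faults: 12.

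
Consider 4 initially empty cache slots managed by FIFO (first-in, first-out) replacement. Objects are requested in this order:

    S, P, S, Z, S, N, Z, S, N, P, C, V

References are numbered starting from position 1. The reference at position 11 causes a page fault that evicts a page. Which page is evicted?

pos 1: S -> miss, frames [S]
pos 2: P -> miss, frames [S, P]
pos 3: S -> hit
pos 4: Z -> miss, frames [S, P, Z]
pos 5: S -> hit
pos 6: N -> miss, frames [S, P, Z, N]
pos 7: Z -> hit
pos 8: S -> hit
pos 9: N -> hit
pos 10: P -> hit
pos 11: C -> miss, evict S, frames [P, Z, N, C]
At position 11, page S is evicted.

S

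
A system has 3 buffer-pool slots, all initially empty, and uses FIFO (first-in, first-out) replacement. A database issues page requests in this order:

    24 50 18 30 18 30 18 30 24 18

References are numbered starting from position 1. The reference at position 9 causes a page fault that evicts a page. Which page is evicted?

pos 1: 24: miss, frames (24)
pos 2: 50: miss, frames (24 50)
pos 3: 18: miss, frames (24 50 18)
pos 4: 30: miss, evict 24, frames (50 18 30)
pos 5: 18: hit
pos 6: 30: hit
pos 7: 18: hit
pos 8: 30: hit
pos 9: 24: miss, evict 50, frames (18 30 24)
At position 9, page 50 is evicted.

50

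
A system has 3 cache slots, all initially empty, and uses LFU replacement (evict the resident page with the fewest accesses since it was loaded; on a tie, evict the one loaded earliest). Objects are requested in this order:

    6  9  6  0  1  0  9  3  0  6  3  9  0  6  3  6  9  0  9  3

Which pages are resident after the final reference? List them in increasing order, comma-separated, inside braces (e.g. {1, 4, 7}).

6 → miss, frames (6)
9 → miss, frames (6 9)
6 → hit
0 → miss, frames (6 9 0)
1 → miss, evict 9, frames (6 0 1)
0 → hit
9 → miss, evict 1, frames (6 0 9)
3 → miss, evict 9, frames (6 0 3)
0 → hit
6 → hit
3 → hit
9 → miss, evict 3, frames (6 0 9)
0 → hit
6 → hit
3 → miss, evict 9, frames (6 0 3)
6 → hit
9 → miss, evict 3, frames (6 0 9)
0 → hit
9 → hit
3 → miss, evict 9, frames (6 0 3)

{0, 3, 6}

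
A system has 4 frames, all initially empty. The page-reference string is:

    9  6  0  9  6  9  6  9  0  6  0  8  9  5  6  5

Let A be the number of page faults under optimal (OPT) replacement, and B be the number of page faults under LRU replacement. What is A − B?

Under OPT: F F F . . . . . . . . F . F . . → 5 faults.
Under LRU: F F F . . . . . . . . F . F F . → 6 faults.
A − B = 5 − 6 = -1.

-1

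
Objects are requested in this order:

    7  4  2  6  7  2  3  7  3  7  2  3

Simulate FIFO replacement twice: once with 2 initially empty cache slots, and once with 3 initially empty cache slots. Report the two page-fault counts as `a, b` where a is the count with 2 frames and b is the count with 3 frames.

10, 7

2 frames: F F F F F F F F . . F F → 10 faults.
3 frames: F F F F F . F . . . F . → 7 faults.
7 < 10: adding a frame reduced faults, as is typical.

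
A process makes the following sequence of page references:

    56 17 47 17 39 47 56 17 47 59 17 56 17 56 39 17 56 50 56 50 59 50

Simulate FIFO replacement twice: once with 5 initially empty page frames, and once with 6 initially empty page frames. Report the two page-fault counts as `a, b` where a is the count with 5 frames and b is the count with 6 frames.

5 frames: F F F . F . . . . F . . . . . . . F F . . . → 7 faults.
6 frames: F F F . F . . . . F . . . . . . . F . . . . → 6 faults.
6 < 7: adding a frame reduced faults, as is typical.

7, 6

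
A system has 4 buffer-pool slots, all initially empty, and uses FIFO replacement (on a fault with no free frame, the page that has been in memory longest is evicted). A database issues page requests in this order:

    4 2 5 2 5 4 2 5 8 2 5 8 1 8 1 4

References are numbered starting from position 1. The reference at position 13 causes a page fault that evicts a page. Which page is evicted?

4

pos 1: 4: miss, frames [4]
pos 2: 2: miss, frames [4, 2]
pos 3: 5: miss, frames [4, 2, 5]
pos 4: 2: hit
pos 5: 5: hit
pos 6: 4: hit
pos 7: 2: hit
pos 8: 5: hit
pos 9: 8: miss, frames [4, 2, 5, 8]
pos 10: 2: hit
pos 11: 5: hit
pos 12: 8: hit
pos 13: 1: miss, evict 4, frames [2, 5, 8, 1]
At position 13, page 4 is evicted.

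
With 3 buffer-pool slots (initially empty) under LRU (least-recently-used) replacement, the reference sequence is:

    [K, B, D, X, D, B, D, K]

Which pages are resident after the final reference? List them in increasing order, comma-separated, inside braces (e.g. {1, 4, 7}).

K → miss, frames {K}
B → miss, frames {K,B}
D → miss, frames {K,B,D}
X → miss, evict K, frames {B,D,X}
D → hit
B → hit
D → hit
K → miss, evict X, frames {B,D,K}

{B, D, K}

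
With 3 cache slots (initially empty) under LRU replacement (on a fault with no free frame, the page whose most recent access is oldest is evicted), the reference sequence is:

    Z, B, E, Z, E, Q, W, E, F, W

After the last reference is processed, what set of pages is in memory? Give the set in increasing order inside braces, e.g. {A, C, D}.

Z -> fault, frames [Z]
B -> fault, frames [Z, B]
E -> fault, frames [Z, B, E]
Z -> hit
E -> hit
Q -> fault, evict B, frames [Z, E, Q]
W -> fault, evict Z, frames [E, Q, W]
E -> hit
F -> fault, evict Q, frames [W, E, F]
W -> hit

{E, F, W}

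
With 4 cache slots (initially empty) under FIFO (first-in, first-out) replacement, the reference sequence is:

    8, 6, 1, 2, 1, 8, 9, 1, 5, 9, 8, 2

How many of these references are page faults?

8 -> miss, frames [8]
6 -> miss, frames [8, 6]
1 -> miss, frames [8, 6, 1]
2 -> miss, frames [8, 6, 1, 2]
1 -> hit
8 -> hit
9 -> miss, evict 8, frames [6, 1, 2, 9]
1 -> hit
5 -> miss, evict 6, frames [1, 2, 9, 5]
9 -> hit
8 -> miss, evict 1, frames [2, 9, 5, 8]
2 -> hit
Page faults: 7.

7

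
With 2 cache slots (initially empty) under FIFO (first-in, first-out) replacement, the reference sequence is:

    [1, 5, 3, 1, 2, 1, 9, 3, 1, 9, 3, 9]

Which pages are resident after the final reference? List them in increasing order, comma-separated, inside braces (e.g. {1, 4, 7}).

1 -> miss, frames (1)
5 -> miss, frames (1 5)
3 -> miss, evict 1, frames (5 3)
1 -> miss, evict 5, frames (3 1)
2 -> miss, evict 3, frames (1 2)
1 -> hit
9 -> miss, evict 1, frames (2 9)
3 -> miss, evict 2, frames (9 3)
1 -> miss, evict 9, frames (3 1)
9 -> miss, evict 3, frames (1 9)
3 -> miss, evict 1, frames (9 3)
9 -> hit

{3, 9}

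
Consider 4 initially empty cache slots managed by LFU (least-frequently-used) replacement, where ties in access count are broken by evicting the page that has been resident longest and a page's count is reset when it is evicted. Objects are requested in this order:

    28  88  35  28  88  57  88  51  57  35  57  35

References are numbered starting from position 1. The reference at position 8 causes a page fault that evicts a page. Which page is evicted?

35

pos 1: 28 → fault, frames {28}
pos 2: 88 → fault, frames {28,88}
pos 3: 35 → fault, frames {28,88,35}
pos 4: 28 → hit
pos 5: 88 → hit
pos 6: 57 → fault, frames {28,88,35,57}
pos 7: 88 → hit
pos 8: 51 → fault, evict 35, frames {28,88,57,51}
At position 8, page 35 is evicted.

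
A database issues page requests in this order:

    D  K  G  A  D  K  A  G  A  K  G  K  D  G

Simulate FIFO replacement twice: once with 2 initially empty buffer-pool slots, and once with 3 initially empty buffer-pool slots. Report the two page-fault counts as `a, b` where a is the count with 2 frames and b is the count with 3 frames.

2 frames: F F F F F F F F . F . . F F → 11 faults.
3 frames: F F F F F F . F F . . . F . → 9 faults.
9 < 11: adding a frame reduced faults, as is typical.

11, 9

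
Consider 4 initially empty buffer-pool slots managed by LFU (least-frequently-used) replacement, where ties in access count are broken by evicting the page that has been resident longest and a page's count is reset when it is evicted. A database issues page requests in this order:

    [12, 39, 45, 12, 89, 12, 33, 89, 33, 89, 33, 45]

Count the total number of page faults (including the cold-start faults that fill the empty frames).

12 -> miss, frames (12)
39 -> miss, frames (12 39)
45 -> miss, frames (12 39 45)
12 -> hit
89 -> miss, frames (12 39 45 89)
12 -> hit
33 -> miss, evict 39, frames (12 45 89 33)
89 -> hit
33 -> hit
89 -> hit
33 -> hit
45 -> hit
Page faults: 5.

5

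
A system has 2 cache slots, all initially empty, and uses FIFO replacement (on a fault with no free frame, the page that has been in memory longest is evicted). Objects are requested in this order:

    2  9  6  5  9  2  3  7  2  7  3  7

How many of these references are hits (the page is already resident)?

1

2 -> miss, frames [2]
9 -> miss, frames [2, 9]
6 -> miss, evict 2, frames [9, 6]
5 -> miss, evict 9, frames [6, 5]
9 -> miss, evict 6, frames [5, 9]
2 -> miss, evict 5, frames [9, 2]
3 -> miss, evict 9, frames [2, 3]
7 -> miss, evict 2, frames [3, 7]
2 -> miss, evict 3, frames [7, 2]
7 -> hit
3 -> miss, evict 7, frames [2, 3]
7 -> miss, evict 2, frames [3, 7]
Hits: 1.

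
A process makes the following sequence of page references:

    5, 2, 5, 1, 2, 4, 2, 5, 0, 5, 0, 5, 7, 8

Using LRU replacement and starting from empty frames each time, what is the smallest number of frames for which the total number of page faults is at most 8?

f=1: 14 faults
f=2: 9 faults
f=3: 8 faults
f=4: 7 faults
f=5: 7 faults
f=6: 7 faults
f=7: 7 faults
Smallest f with faults ≤ 8 is 3.

3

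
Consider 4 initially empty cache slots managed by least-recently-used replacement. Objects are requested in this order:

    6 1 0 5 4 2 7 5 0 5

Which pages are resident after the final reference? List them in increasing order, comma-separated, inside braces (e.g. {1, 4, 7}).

{0, 2, 5, 7}

6 -> miss, frames {6}
1 -> miss, frames {6,1}
0 -> miss, frames {6,1,0}
5 -> miss, frames {6,1,0,5}
4 -> miss, evict 6, frames {1,0,5,4}
2 -> miss, evict 1, frames {0,5,4,2}
7 -> miss, evict 0, frames {5,4,2,7}
5 -> hit
0 -> miss, evict 4, frames {2,7,5,0}
5 -> hit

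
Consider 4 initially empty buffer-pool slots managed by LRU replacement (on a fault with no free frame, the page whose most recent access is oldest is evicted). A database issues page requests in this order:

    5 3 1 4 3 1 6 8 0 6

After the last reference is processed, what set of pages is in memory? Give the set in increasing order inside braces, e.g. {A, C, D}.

5 → miss, frames {5}
3 → miss, frames {5,3}
1 → miss, frames {5,3,1}
4 → miss, frames {5,3,1,4}
3 → hit
1 → hit
6 → miss, evict 5, frames {4,3,1,6}
8 → miss, evict 4, frames {3,1,6,8}
0 → miss, evict 3, frames {1,6,8,0}
6 → hit

{0, 1, 6, 8}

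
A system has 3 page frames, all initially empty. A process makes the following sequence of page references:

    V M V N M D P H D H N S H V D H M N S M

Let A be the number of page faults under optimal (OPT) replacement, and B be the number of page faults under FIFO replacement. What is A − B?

-3

Under OPT: F F . F . F F F . . . F . F . . F F F . → 11 faults.
Under FIFO: F F . F . F F F . . F F . F F F F F F . → 14 faults.
A − B = 11 − 14 = -3.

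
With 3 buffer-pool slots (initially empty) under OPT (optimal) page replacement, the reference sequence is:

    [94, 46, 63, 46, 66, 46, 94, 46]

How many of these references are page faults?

4

94 -> miss, frames {94}
46 -> miss, frames {94,46}
63 -> miss, frames {94,46,63}
46 -> hit
66 -> miss, evict 63, frames {94,46,66}
46 -> hit
94 -> hit
46 -> hit
Page faults: 4.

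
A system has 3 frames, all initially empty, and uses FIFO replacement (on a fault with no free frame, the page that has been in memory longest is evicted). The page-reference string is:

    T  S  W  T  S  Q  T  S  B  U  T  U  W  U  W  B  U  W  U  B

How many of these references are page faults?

12

T -> fault, frames {T}
S -> fault, frames {T,S}
W -> fault, frames {T,S,W}
T -> hit
S -> hit
Q -> fault, evict T, frames {S,W,Q}
T -> fault, evict S, frames {W,Q,T}
S -> fault, evict W, frames {Q,T,S}
B -> fault, evict Q, frames {T,S,B}
U -> fault, evict T, frames {S,B,U}
T -> fault, evict S, frames {B,U,T}
U -> hit
W -> fault, evict B, frames {U,T,W}
U -> hit
W -> hit
B -> fault, evict U, frames {T,W,B}
U -> fault, evict T, frames {W,B,U}
W -> hit
U -> hit
B -> hit
Page faults: 12.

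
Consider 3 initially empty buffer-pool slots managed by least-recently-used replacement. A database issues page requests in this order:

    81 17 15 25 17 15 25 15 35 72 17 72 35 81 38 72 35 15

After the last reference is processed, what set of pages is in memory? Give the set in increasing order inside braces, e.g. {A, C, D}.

{15, 35, 72}

81 -> miss, frames (81)
17 -> miss, frames (81 17)
15 -> miss, frames (81 17 15)
25 -> miss, evict 81, frames (17 15 25)
17 -> hit
15 -> hit
25 -> hit
15 -> hit
35 -> miss, evict 17, frames (25 15 35)
72 -> miss, evict 25, frames (15 35 72)
17 -> miss, evict 15, frames (35 72 17)
72 -> hit
35 -> hit
81 -> miss, evict 17, frames (72 35 81)
38 -> miss, evict 72, frames (35 81 38)
72 -> miss, evict 35, frames (81 38 72)
35 -> miss, evict 81, frames (38 72 35)
15 -> miss, evict 38, frames (72 35 15)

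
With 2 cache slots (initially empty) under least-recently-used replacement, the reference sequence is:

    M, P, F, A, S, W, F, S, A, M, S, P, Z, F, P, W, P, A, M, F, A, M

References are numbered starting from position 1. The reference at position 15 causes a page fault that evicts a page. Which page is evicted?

Z

pos 1: M -> miss, frames [M]
pos 2: P -> miss, frames [M, P]
pos 3: F -> miss, evict M, frames [P, F]
pos 4: A -> miss, evict P, frames [F, A]
pos 5: S -> miss, evict F, frames [A, S]
pos 6: W -> miss, evict A, frames [S, W]
pos 7: F -> miss, evict S, frames [W, F]
pos 8: S -> miss, evict W, frames [F, S]
pos 9: A -> miss, evict F, frames [S, A]
pos 10: M -> miss, evict S, frames [A, M]
pos 11: S -> miss, evict A, frames [M, S]
pos 12: P -> miss, evict M, frames [S, P]
pos 13: Z -> miss, evict S, frames [P, Z]
pos 14: F -> miss, evict P, frames [Z, F]
pos 15: P -> miss, evict Z, frames [F, P]
At position 15, page Z is evicted.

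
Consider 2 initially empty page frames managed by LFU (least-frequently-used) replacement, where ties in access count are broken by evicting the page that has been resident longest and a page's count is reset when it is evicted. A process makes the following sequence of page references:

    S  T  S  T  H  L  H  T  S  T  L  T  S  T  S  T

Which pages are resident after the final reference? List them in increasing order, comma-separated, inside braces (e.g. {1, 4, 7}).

{S, T}

S: fault, frames [S]
T: fault, frames [S, T]
S: hit
T: hit
H: fault, evict S, frames [T, H]
L: fault, evict H, frames [T, L]
H: fault, evict L, frames [T, H]
T: hit
S: fault, evict H, frames [T, S]
T: hit
L: fault, evict S, frames [T, L]
T: hit
S: fault, evict L, frames [T, S]
T: hit
S: hit
T: hit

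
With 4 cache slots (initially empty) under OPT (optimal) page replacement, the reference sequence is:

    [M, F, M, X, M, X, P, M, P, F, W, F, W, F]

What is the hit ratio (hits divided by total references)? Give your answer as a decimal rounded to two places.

M → fault, frames {M}
F → fault, frames {M,F}
M → hit
X → fault, frames {M,F,X}
M → hit
X → hit
P → fault, frames {M,F,X,P}
M → hit
P → hit
F → hit
W → fault, evict P, frames {M,F,X,W}
F → hit
W → hit
F → hit
Hits: 9 of 14 references → 9/14 = 0.6429.

0.64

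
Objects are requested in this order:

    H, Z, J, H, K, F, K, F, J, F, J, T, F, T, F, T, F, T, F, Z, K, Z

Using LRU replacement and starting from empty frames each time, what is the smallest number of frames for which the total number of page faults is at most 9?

3

f=1: 22 faults
f=2: 11 faults
f=3: 9 faults
f=4: 8 faults
f=5: 7 faults
f=6: 6 faults
Smallest f with faults ≤ 9 is 3.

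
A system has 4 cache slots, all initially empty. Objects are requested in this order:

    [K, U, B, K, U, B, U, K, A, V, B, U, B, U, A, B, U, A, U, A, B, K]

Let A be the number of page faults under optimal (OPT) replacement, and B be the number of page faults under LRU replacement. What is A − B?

-2

Under OPT: F F F . . . . . F F . . . . . . . . . . . F → 6 faults.
Under LRU: F F F . . . . . F F F F . . . . . . . . . F → 8 faults.
A − B = 6 − 8 = -2.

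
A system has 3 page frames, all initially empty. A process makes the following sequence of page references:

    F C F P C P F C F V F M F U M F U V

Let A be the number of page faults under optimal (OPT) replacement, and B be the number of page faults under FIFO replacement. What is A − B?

-1

Under OPT: F F . F . . . . . F . F . F . . . F → 7 faults.
Under FIFO: F F . F . . . . . F F F . F . . . F → 8 faults.
A − B = 7 − 8 = -1.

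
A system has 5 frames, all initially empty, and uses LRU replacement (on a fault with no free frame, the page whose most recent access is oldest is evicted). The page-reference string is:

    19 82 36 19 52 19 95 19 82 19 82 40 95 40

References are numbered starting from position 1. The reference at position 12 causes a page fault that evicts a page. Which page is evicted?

pos 1: 19 → fault, frames (19)
pos 2: 82 → fault, frames (19 82)
pos 3: 36 → fault, frames (19 82 36)
pos 4: 19 → hit
pos 5: 52 → fault, frames (82 36 19 52)
pos 6: 19 → hit
pos 7: 95 → fault, frames (82 36 52 19 95)
pos 8: 19 → hit
pos 9: 82 → hit
pos 10: 19 → hit
pos 11: 82 → hit
pos 12: 40 → fault, evict 36, frames (52 95 19 82 40)
At position 12, page 36 is evicted.

36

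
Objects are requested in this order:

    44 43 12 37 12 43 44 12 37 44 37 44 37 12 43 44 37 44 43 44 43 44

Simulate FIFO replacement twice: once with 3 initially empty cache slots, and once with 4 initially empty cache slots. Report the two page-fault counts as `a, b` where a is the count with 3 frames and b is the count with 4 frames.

3 frames: F F F F . . F . . . . . . . F . . . . . . . → 6 faults.
4 frames: F F F F . . . . . . . . . . . . . . . . . . → 4 faults.
4 < 6: adding a frame reduced faults, as is typical.

6, 4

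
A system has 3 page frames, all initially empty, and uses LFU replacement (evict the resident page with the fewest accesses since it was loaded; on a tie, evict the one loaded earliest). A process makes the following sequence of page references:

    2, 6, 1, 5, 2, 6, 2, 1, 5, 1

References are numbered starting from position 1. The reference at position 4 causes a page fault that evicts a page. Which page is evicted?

pos 1: 2 → fault, frames (2)
pos 2: 6 → fault, frames (2 6)
pos 3: 1 → fault, frames (2 6 1)
pos 4: 5 → fault, evict 2, frames (6 1 5)
At position 4, page 2 is evicted.

2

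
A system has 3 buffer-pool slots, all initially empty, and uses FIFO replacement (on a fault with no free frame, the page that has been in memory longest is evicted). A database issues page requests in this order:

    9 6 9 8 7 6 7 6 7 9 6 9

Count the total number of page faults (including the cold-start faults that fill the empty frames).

6

9: miss, frames {9}
6: miss, frames {9,6}
9: hit
8: miss, frames {9,6,8}
7: miss, evict 9, frames {6,8,7}
6: hit
7: hit
6: hit
7: hit
9: miss, evict 6, frames {8,7,9}
6: miss, evict 8, frames {7,9,6}
9: hit
Page faults: 6.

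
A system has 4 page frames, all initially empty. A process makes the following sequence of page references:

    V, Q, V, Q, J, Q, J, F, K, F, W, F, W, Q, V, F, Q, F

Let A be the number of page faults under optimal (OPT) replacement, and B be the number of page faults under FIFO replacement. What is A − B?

Under OPT: F F . . F . . F F . F . . . . . . . → 6 faults.
Under FIFO: F F . . F . . F F . F . . F F F . . → 9 faults.
A − B = 6 − 9 = -3.

-3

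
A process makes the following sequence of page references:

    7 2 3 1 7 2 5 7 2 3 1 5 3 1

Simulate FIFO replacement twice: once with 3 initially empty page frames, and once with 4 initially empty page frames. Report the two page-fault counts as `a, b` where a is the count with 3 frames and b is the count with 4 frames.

3 frames: F F F F F F F . . F F . . . → 9 faults.
4 frames: F F F F . . F F F F F F . . → 10 faults.
10 > 9: adding a frame increased faults — Belady's anomaly.

9, 10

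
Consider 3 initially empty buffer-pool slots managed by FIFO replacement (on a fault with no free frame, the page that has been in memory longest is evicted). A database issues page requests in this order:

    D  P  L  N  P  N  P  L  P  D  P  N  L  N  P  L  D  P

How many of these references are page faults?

10

D → miss, frames {D}
P → miss, frames {D,P}
L → miss, frames {D,P,L}
N → miss, evict D, frames {P,L,N}
P → hit
N → hit
P → hit
L → hit
P → hit
D → miss, evict P, frames {L,N,D}
P → miss, evict L, frames {N,D,P}
N → hit
L → miss, evict N, frames {D,P,L}
N → miss, evict D, frames {P,L,N}
P → hit
L → hit
D → miss, evict P, frames {L,N,D}
P → miss, evict L, frames {N,D,P}
Page faults: 10.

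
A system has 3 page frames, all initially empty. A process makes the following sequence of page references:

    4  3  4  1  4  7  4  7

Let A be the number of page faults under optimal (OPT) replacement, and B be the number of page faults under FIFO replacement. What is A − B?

-1

Under OPT: F F . F . F . . → 4 faults.
Under FIFO: F F . F . F F . → 5 faults.
A − B = 4 − 5 = -1.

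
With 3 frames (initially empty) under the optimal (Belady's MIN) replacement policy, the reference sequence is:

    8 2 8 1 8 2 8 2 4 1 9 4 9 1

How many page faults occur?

5

8 -> miss, frames (8)
2 -> miss, frames (8 2)
8 -> hit
1 -> miss, frames (8 2 1)
8 -> hit
2 -> hit
8 -> hit
2 -> hit
4 -> miss, evict 2, frames (8 1 4)
1 -> hit
9 -> miss, evict 8, frames (1 4 9)
4 -> hit
9 -> hit
1 -> hit
Page faults: 5.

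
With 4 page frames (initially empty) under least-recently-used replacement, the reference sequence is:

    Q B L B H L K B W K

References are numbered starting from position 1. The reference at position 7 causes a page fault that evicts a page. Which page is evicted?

pos 1: Q -> miss, frames (Q)
pos 2: B -> miss, frames (Q B)
pos 3: L -> miss, frames (Q B L)
pos 4: B -> hit
pos 5: H -> miss, frames (Q L B H)
pos 6: L -> hit
pos 7: K -> miss, evict Q, frames (B H L K)
At position 7, page Q is evicted.

Q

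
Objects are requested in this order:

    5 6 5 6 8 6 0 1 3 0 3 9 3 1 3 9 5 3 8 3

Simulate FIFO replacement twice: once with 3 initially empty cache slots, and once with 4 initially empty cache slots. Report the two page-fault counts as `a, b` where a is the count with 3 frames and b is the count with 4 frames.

10, 9

3 frames: F F . . F . F F F . . F . . . . F . F F → 10 faults.
4 frames: F F . . F . F F F . . F . . . . F . F . → 9 faults.
9 < 10: adding a frame reduced faults, as is typical.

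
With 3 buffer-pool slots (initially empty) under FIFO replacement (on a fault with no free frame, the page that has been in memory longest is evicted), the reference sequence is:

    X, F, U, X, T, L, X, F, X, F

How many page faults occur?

7

X → miss, frames {X}
F → miss, frames {X,F}
U → miss, frames {X,F,U}
X → hit
T → miss, evict X, frames {F,U,T}
L → miss, evict F, frames {U,T,L}
X → miss, evict U, frames {T,L,X}
F → miss, evict T, frames {L,X,F}
X → hit
F → hit
Page faults: 7.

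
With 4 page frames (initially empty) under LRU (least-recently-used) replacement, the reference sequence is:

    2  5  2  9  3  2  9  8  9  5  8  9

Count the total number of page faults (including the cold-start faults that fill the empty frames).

2: fault, frames (2)
5: fault, frames (2 5)
2: hit
9: fault, frames (5 2 9)
3: fault, frames (5 2 9 3)
2: hit
9: hit
8: fault, evict 5, frames (3 2 9 8)
9: hit
5: fault, evict 3, frames (2 8 9 5)
8: hit
9: hit
Page faults: 6.

6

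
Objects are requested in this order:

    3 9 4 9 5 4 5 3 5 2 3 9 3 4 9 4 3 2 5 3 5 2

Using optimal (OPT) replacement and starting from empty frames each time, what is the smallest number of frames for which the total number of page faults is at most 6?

f=1: 22 faults
f=2: 12 faults
f=3: 8 faults
f=4: 6 faults
f=5: 5 faults
Smallest f with faults ≤ 6 is 4.

4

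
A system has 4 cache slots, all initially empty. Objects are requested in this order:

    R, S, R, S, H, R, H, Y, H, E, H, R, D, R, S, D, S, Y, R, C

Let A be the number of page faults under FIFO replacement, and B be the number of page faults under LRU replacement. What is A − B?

1

Under FIFO: F F . . F . . F . F . F F . F . . F . F → 10 faults.
Under LRU: F F . . F . . F . F . . F . F . . F . F → 9 faults.
A − B = 10 − 9 = 1.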